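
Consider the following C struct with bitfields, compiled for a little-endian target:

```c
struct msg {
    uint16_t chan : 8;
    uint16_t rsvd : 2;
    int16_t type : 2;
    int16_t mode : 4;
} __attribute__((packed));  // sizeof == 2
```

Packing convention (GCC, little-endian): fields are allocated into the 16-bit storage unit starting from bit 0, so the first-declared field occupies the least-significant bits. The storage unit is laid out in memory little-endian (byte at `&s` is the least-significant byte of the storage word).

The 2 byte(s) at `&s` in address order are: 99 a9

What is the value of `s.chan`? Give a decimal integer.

153

[0]=0x99 [1]=0xa9 (little-endian) → word 0xa999
chan:8 @ bit 0 → (0xa999>>0)&0xff = 0x99  ←
rsvd:2 @ bit 8 → (0xa999>>8)&0x3 = 0x1
type:2 @ bit 10 → (0xa999>>10)&0x3 = 0x2
mode:4 @ bit 12 → (0xa999>>12)&0xf = 0xa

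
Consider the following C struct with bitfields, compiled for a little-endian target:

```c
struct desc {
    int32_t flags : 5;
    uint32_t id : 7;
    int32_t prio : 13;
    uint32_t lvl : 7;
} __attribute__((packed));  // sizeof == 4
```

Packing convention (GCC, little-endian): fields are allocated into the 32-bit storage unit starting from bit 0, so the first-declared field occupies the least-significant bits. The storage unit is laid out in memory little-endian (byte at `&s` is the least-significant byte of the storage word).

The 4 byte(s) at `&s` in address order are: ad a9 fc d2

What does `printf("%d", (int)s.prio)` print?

4042

[0]=0xad [1]=0xa9 [2]=0xfc [3]=0xd2 (little-endian) → word 0xd2fca9ad
flags [0+:5] = (word>>0) & 0x1f = 13
id [5+:7] = (word>>5) & 0x7f = 77
prio [12+:13] = (word>>12) & 0x1fff = 4042  ←
lvl [25+:7] = (word>>25) & 0x7f = 105
prio signed 13b, MSB=0: value = 4042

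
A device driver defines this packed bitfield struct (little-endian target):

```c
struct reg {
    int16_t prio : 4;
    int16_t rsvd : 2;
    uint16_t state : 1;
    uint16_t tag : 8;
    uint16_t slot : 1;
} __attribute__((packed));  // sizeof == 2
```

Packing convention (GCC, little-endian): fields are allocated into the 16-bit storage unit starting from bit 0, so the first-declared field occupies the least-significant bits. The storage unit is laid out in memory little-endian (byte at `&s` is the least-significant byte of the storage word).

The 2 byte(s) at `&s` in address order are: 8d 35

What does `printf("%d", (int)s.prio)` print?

[0]=0x8d [1]=0x35 (little-endian) → word 0x358d
prio [0+:4] = (word>>0) & 0xf = 13  ←
rsvd [4+:2] = (word>>4) & 0x3 = 0
state [6+:1] = (word>>6) & 0x1 = 0
tag [7+:8] = (word>>7) & 0xff = 107
slot [15+:1] = (word>>15) & 0x1 = 0
prio signed 4b, MSB=1: 13 - 16 = -3

-3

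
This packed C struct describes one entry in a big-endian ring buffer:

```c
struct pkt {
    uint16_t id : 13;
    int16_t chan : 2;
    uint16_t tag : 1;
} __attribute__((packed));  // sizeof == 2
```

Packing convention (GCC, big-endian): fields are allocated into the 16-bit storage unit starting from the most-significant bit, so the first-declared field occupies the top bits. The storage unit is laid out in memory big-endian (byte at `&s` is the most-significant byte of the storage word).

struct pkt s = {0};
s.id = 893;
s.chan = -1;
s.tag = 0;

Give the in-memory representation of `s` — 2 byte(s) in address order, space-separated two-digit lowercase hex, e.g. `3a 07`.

id (13b) val=893 bits=0x37d at bit 3: 0x1be8
chan (2b) val=-1 bits=0x3 at bit 1: 0x1bee
tag (1b) val=0 bits=0x0 at bit 0: 0x1bee
word = 0x1bee → big-endian bytes:
  [0]=0x1b  [1]=0xee

1b ee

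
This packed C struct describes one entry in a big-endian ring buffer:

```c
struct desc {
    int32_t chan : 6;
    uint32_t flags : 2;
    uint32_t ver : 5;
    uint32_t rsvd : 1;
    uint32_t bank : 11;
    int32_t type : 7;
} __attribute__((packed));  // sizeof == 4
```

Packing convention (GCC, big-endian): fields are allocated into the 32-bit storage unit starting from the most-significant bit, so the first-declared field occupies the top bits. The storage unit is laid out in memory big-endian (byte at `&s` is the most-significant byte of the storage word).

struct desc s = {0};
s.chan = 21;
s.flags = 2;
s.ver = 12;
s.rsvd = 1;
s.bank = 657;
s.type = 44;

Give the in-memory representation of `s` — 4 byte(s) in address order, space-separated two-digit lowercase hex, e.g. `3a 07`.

[26+:6] chan=21 & 0x3f = 0x15; word=0x54000000
[24+:2] flags=2 & 0x3 = 0x2; word=0x56000000
[19+:5] ver=12 & 0x1f = 0xc; word=0x56600000
[18+:1] rsvd=1 & 0x1 = 0x1; word=0x56640000
[7+:11] bank=657 & 0x7ff = 0x291; word=0x56654880
[0+:7] type=44 & 0x7f = 0x2c; word=0x566548ac
word = 0x566548ac → big-endian bytes:
  [0]=0x56  [1]=0x65  [2]=0x48  [3]=0xac

56 65 48 ac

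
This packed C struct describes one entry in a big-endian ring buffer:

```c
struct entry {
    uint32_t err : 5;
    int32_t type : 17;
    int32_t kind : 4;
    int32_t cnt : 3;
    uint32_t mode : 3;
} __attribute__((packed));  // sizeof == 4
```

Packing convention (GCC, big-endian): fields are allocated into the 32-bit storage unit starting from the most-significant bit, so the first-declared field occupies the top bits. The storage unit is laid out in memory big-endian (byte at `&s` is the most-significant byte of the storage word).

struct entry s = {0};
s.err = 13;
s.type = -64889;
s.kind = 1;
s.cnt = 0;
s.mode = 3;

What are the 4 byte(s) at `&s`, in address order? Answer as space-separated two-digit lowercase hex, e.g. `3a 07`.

err:5 = 13 → 0xd << 27 → word 0x68000000
type:17 = -64889 → 0x10287 << 10 → word 0x6c0a1c00
kind:4 = 1 → 0x1 << 6 → word 0x6c0a1c40
cnt:3 = 0 → 0x0 << 3 → word 0x6c0a1c40
mode:3 = 3 → 0x3 << 0 → word 0x6c0a1c43
word = 0x6c0a1c43 → big-endian bytes:
  [0]=0x6c  [1]=0x0a  [2]=0x1c  [3]=0x43

6c 0a 1c 43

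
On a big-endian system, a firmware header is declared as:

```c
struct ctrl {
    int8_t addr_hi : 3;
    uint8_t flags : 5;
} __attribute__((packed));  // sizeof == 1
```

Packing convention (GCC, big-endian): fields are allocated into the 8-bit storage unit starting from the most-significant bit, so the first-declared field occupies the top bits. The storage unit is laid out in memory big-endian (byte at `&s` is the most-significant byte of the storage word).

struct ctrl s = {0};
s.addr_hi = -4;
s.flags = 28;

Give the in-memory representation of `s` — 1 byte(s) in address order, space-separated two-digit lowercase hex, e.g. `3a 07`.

9c

addr_hi:3 = -4 → 0x4 << 5 → word 0x80
flags:5 = 28 → 0x1c << 0 → word 0x9c
word = 0x9c → big-endian bytes:
  [0]=0x9c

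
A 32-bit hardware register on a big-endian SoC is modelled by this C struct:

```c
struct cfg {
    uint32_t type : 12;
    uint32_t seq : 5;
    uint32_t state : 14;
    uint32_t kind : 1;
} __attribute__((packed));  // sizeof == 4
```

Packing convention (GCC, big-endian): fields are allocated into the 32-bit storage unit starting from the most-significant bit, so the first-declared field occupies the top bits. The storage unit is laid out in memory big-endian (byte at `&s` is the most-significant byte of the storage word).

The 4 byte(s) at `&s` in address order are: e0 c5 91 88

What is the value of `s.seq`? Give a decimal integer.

[0]=0xe0 [1]=0xc5 [2]=0x91 [3]=0x88 (big-endian) → word 0xe0c59188
type:12 @ bit 20 → (0xe0c59188>>20)&0xfff = 0xe0c
seq:5 @ bit 15 → (0xe0c59188>>15)&0x1f = 0xb  ←
state:14 @ bit 1 → (0xe0c59188>>1)&0x3fff = 0x8c4
kind:1 @ bit 0 → (0xe0c59188>>0)&0x1 = 0x0

11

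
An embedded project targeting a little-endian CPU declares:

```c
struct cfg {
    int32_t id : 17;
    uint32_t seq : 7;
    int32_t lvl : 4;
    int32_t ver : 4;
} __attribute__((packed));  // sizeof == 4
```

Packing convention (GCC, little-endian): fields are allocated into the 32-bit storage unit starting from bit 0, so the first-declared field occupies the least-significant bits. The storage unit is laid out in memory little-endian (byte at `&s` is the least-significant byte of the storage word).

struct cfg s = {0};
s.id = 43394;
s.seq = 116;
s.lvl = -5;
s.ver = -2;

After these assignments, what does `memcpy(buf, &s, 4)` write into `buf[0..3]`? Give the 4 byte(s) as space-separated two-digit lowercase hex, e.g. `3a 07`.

id:17 = 43394 → 0xa982 << 0 → word 0x0000a982
seq:7 = 116 → 0x74 << 17 → word 0x00e8a982
lvl:4 = -5 → 0xb << 24 → word 0x0be8a982
ver:4 = -2 → 0xe << 28 → word 0xebe8a982
word = 0xebe8a982 → little-endian bytes:
  [0]=0x82  [1]=0xa9  [2]=0xe8  [3]=0xeb

82 a9 e8 eb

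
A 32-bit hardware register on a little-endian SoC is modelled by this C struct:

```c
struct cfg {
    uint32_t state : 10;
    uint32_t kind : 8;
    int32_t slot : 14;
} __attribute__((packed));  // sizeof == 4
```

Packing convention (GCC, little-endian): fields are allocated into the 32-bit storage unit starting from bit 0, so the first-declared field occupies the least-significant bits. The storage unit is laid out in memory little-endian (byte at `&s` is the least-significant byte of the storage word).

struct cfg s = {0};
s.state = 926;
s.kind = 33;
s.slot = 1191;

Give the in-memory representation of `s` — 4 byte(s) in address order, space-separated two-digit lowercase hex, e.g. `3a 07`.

state:10 = 926 → 0x39e << 0 → word 0x0000039e
kind:8 = 33 → 0x21 << 10 → word 0x0000879e
slot:14 = 1191 → 0x4a7 << 18 → word 0x129c879e
word = 0x129c879e → little-endian bytes:
  [0]=0x9e  [1]=0x87  [2]=0x9c  [3]=0x12

9e 87 9c 12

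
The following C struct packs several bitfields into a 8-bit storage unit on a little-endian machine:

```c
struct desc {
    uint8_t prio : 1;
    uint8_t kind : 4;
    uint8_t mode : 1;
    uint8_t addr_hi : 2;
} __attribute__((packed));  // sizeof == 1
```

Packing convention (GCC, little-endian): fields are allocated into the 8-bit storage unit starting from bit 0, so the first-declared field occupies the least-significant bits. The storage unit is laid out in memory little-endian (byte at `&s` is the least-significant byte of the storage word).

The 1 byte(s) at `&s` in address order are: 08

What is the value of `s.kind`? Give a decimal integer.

[0]=0x08 (little-endian) → word 0x08
prio [0+:1] = (word>>0) & 0x1 = 0
kind [1+:4] = (word>>1) & 0xf = 4  ←
mode [5+:1] = (word>>5) & 0x1 = 0
addr_hi [6+:2] = (word>>6) & 0x3 = 0

4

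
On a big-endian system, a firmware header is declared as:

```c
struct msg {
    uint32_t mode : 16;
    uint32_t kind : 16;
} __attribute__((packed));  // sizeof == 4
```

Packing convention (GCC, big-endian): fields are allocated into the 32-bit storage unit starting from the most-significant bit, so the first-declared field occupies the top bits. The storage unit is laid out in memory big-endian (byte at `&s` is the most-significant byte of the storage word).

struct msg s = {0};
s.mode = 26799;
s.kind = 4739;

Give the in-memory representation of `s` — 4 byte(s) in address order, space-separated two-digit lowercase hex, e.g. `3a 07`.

mode (16b) val=26799 bits=0x68af at bit 16: 0x68af0000
kind (16b) val=4739 bits=0x1283 at bit 0: 0x68af1283
word = 0x68af1283 → big-endian bytes:
  [0]=0x68  [1]=0xaf  [2]=0x12  [3]=0x83

68 af 12 83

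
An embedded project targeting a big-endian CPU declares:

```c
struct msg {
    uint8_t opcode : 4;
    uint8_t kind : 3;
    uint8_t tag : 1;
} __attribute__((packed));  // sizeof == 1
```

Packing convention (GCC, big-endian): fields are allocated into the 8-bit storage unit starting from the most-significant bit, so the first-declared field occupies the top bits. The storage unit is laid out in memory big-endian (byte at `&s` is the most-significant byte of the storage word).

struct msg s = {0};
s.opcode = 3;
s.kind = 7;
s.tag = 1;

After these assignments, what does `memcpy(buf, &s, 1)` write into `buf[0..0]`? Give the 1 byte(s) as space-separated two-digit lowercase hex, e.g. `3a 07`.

3f

opcode:4 = 3 → 0x3 << 4 → word 0x30
kind:3 = 7 → 0x7 << 1 → word 0x3e
tag:1 = 1 → 0x1 << 0 → word 0x3f
word = 0x3f → big-endian bytes:
  [0]=0x3f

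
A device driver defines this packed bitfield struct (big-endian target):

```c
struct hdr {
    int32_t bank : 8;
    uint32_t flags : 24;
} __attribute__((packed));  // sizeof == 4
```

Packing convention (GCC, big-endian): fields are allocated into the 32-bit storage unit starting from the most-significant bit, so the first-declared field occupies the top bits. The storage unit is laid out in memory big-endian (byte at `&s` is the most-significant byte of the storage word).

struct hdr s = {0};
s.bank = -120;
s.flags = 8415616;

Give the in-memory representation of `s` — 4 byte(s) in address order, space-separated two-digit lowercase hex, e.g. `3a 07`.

bank:8 = -120 → 0x88 << 24 → word 0x88000000
flags:24 = 8415616 → 0x806980 << 0 → word 0x88806980
word = 0x88806980 → big-endian bytes:
  [0]=0x88  [1]=0x80  [2]=0x69  [3]=0x80

88 80 69 80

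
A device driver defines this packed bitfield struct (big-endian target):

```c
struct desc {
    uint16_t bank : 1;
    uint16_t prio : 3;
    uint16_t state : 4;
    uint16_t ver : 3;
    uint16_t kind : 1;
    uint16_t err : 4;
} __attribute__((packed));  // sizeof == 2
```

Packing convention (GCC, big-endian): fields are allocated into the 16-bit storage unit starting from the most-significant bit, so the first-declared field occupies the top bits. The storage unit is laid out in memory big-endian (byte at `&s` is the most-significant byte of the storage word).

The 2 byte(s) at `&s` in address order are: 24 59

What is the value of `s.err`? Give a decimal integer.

[0]=0x24 [1]=0x59 (big-endian) → word 0x2459
bank [15+:1] = (word>>15) & 0x1 = 0
prio [12+:3] = (word>>12) & 0x7 = 2
state [8+:4] = (word>>8) & 0xf = 4
ver [5+:3] = (word>>5) & 0x7 = 2
kind [4+:1] = (word>>4) & 0x1 = 1
err [0+:4] = (word>>0) & 0xf = 9  ←

9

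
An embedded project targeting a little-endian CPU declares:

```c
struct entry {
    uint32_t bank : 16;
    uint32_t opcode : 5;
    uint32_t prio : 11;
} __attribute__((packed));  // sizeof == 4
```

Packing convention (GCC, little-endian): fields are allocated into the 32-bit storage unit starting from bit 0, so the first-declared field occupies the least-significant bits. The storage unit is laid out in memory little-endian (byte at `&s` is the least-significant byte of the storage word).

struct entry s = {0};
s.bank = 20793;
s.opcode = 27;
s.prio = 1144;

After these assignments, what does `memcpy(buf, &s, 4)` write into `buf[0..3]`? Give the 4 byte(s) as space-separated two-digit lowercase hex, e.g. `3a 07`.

39 51 1b 8f

bank (16b) val=20793 bits=0x5139 at bit 0: 0x00005139
opcode (5b) val=27 bits=0x1b at bit 16: 0x001b5139
prio (11b) val=1144 bits=0x478 at bit 21: 0x8f1b5139
word = 0x8f1b5139 → little-endian bytes:
  [0]=0x39  [1]=0x51  [2]=0x1b  [3]=0x8f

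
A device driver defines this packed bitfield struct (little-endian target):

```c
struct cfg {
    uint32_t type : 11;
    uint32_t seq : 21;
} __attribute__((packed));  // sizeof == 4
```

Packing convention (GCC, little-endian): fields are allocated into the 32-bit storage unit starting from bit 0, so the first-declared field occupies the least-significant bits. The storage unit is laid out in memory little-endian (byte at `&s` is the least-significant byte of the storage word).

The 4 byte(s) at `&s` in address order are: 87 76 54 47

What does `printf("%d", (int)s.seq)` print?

584334

[0]=0x87 [1]=0x76 [2]=0x54 [3]=0x47 (little-endian) → word 0x47547687
type:11 @ bit 0 → (0x47547687>>0)&0x7ff = 0x687
seq:21 @ bit 11 → (0x47547687>>11)&0x1fffff = 0x8ea8e  ←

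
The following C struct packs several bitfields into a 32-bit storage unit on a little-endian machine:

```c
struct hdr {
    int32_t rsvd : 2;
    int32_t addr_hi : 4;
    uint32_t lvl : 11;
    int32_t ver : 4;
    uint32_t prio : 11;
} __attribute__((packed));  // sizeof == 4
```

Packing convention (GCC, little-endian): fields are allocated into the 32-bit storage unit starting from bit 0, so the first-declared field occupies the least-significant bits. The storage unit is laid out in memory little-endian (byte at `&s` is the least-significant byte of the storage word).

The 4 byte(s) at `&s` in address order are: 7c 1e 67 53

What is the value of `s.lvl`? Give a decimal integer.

[0]=0x7c [1]=0x1e [2]=0x67 [3]=0x53 (little-endian) → word 0x53671e7c
rsvd [0+:2] = (word>>0) & 0x3 = 0
addr_hi [2+:4] = (word>>2) & 0xf = 15
lvl [6+:11] = (word>>6) & 0x7ff = 1145  ←
ver [17+:4] = (word>>17) & 0xf = 3
prio [21+:11] = (word>>21) & 0x7ff = 667

1145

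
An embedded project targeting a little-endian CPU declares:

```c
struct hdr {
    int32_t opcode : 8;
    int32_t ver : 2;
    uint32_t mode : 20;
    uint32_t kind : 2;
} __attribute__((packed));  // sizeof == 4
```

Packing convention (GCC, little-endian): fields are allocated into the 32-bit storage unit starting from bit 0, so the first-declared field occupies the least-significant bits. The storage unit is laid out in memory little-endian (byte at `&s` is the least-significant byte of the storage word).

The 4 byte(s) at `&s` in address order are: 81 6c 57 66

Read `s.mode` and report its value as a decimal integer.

[0]=0x81 [1]=0x6c [2]=0x57 [3]=0x66 (little-endian) → word 0x66576c81
opcode:8 @ bit 0 → (0x66576c81>>0)&0xff = 0x81
ver:2 @ bit 8 → (0x66576c81>>8)&0x3 = 0x0
mode:20 @ bit 10 → (0x66576c81>>10)&0xfffff = 0x995db  ←
kind:2 @ bit 30 → (0x66576c81>>30)&0x3 = 0x1

628187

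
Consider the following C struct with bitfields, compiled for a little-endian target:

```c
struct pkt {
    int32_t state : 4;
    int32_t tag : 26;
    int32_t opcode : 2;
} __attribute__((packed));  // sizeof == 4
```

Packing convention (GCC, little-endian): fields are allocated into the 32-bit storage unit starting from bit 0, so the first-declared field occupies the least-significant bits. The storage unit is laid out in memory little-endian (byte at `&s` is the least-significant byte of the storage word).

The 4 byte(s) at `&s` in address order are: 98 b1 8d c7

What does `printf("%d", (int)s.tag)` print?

7920409

[0]=0x98 [1]=0xb1 [2]=0x8d [3]=0xc7 (little-endian) → word 0xc78db198
state [0+:4] = (word>>0) & 0xf = 8
tag [4+:26] = (word>>4) & 0x3ffffff = 7920409  ←
opcode [30+:2] = (word>>30) & 0x3 = 3
tag signed 26b, MSB=0: value = 7920409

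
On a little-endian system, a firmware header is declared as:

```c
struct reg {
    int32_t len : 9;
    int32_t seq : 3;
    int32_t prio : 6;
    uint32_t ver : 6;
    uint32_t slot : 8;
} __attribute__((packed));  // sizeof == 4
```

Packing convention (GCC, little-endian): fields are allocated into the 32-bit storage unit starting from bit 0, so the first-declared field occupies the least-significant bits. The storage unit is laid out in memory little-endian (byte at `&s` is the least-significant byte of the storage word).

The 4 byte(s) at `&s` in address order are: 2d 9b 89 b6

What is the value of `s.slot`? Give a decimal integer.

[0]=0x2d [1]=0x9b [2]=0x89 [3]=0xb6 (little-endian) → word 0xb6899b2d
len:9 @ bit 0 → (0xb6899b2d>>0)&0x1ff = 0x12d
seq:3 @ bit 9 → (0xb6899b2d>>9)&0x7 = 0x5
prio:6 @ bit 12 → (0xb6899b2d>>12)&0x3f = 0x19
ver:6 @ bit 18 → (0xb6899b2d>>18)&0x3f = 0x22
slot:8 @ bit 24 → (0xb6899b2d>>24)&0xff = 0xb6  ←

182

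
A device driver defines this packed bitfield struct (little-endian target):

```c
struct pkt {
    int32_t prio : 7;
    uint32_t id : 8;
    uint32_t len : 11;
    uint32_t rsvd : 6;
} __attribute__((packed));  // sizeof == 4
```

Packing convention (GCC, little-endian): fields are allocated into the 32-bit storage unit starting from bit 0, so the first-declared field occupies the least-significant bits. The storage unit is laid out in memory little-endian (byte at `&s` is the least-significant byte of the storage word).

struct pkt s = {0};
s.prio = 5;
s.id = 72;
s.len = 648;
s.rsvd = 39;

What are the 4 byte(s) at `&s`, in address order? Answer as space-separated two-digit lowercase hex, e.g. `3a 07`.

prio:7 = 5 → 0x5 << 0 → word 0x00000005
id:8 = 72 → 0x48 << 7 → word 0x00002405
len:11 = 648 → 0x288 << 15 → word 0x01442405
rsvd:6 = 39 → 0x27 << 26 → word 0x9d442405
word = 0x9d442405 → little-endian bytes:
  [0]=0x05  [1]=0x24  [2]=0x44  [3]=0x9d

05 24 44 9d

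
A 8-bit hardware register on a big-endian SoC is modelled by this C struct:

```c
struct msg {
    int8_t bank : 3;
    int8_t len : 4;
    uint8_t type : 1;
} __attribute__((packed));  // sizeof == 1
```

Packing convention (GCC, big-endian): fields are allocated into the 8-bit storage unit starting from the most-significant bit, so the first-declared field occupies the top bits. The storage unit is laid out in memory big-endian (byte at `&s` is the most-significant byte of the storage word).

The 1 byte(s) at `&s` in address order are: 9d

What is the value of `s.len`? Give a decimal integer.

-2

[0]=0x9d (big-endian) → word 0x9d
bank:3 @ bit 5 → (0x9d>>5)&0x7 = 0x4
len:4 @ bit 1 → (0x9d>>1)&0xf = 0xe  ←
type:1 @ bit 0 → (0x9d>>0)&0x1 = 0x1
len signed 4b, MSB=1: 14 - 16 = -2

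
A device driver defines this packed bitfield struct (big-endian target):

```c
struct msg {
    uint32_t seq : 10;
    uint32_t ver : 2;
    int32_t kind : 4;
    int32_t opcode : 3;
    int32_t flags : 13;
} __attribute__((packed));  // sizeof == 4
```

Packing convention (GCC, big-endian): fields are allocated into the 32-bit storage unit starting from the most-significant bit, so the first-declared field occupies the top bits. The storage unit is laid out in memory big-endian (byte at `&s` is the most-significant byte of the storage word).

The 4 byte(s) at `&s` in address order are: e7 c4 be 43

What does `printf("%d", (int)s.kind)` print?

4

[0]=0xe7 [1]=0xc4 [2]=0xbe [3]=0x43 (big-endian) → word 0xe7c4be43
seq:10 @ bit 22 → (0xe7c4be43>>22)&0x3ff = 0x39f
ver:2 @ bit 20 → (0xe7c4be43>>20)&0x3 = 0x0
kind:4 @ bit 16 → (0xe7c4be43>>16)&0xf = 0x4  ←
opcode:3 @ bit 13 → (0xe7c4be43>>13)&0x7 = 0x5
flags:13 @ bit 0 → (0xe7c4be43>>0)&0x1fff = 0x1e43
kind signed 4b, MSB=0: value = 4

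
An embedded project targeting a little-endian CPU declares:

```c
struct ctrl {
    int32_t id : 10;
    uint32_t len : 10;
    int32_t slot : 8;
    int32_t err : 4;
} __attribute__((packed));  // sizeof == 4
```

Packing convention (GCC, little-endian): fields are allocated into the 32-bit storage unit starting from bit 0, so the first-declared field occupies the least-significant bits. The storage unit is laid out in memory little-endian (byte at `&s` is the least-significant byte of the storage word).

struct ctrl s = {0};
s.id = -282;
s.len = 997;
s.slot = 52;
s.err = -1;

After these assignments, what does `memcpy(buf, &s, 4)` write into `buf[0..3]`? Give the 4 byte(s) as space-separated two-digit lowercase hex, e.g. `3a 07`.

e6 96 4f f3

[0+:10] id=-282 & 0x3ff = 0x2e6; word=0x000002e6
[10+:10] len=997 & 0x3ff = 0x3e5; word=0x000f96e6
[20+:8] slot=52 & 0xff = 0x34; word=0x034f96e6
[28+:4] err=-1 & 0xf = 0xf; word=0xf34f96e6
word = 0xf34f96e6 → little-endian bytes:
  [0]=0xe6  [1]=0x96  [2]=0x4f  [3]=0xf3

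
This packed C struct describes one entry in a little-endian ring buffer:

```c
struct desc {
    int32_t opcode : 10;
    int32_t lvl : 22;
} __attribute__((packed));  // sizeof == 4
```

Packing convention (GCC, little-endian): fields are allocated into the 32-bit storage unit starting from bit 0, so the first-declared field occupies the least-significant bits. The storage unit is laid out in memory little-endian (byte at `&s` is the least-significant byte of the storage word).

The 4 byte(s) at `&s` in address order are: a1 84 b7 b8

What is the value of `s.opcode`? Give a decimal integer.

[0]=0xa1 [1]=0x84 [2]=0xb7 [3]=0xb8 (little-endian) → word 0xb8b784a1
opcode [0+:10] = (word>>0) & 0x3ff = 161  ←
lvl [10+:22] = (word>>10) & 0x3fffff = 3026401
opcode signed 10b, MSB=0: value = 161

161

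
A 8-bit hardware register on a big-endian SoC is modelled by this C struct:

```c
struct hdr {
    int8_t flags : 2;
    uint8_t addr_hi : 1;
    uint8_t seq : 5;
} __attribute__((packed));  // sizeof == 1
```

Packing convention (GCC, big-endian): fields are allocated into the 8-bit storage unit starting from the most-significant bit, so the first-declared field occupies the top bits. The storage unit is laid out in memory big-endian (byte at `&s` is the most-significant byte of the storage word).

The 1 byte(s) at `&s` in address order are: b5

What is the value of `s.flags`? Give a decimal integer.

[0]=0xb5 (big-endian) → word 0xb5
flags:2 @ bit 6 → (0xb5>>6)&0x3 = 0x2  ←
addr_hi:1 @ bit 5 → (0xb5>>5)&0x1 = 0x1
seq:5 @ bit 0 → (0xb5>>0)&0x1f = 0x15
flags signed 2b, MSB=1: 2 - 4 = -2

-2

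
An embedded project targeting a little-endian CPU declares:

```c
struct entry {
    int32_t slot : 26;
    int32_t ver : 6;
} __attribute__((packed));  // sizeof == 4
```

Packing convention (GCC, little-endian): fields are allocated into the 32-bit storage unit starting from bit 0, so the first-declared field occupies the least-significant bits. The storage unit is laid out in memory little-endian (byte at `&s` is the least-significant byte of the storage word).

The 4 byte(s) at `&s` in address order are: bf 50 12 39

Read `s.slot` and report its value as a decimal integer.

17977535

[0]=0xbf [1]=0x50 [2]=0x12 [3]=0x39 (little-endian) → word 0x391250bf
slot:26 @ bit 0 → (0x391250bf>>0)&0x3ffffff = 0x11250bf  ←
ver:6 @ bit 26 → (0x391250bf>>26)&0x3f = 0xe
slot signed 26b, MSB=0: value = 17977535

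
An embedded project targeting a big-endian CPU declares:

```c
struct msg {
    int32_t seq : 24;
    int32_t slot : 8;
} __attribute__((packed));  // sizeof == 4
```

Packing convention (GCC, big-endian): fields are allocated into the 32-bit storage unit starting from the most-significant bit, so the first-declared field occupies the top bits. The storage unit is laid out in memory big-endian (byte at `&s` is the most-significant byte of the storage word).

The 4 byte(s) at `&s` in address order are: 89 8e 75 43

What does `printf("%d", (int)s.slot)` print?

[0]=0x89 [1]=0x8e [2]=0x75 [3]=0x43 (big-endian) → word 0x898e7543
seq [8+:24] = (word>>8) & 0xffffff = 9014901
slot [0+:8] = (word>>0) & 0xff = 67  ←
slot signed 8b, MSB=0: value = 67

67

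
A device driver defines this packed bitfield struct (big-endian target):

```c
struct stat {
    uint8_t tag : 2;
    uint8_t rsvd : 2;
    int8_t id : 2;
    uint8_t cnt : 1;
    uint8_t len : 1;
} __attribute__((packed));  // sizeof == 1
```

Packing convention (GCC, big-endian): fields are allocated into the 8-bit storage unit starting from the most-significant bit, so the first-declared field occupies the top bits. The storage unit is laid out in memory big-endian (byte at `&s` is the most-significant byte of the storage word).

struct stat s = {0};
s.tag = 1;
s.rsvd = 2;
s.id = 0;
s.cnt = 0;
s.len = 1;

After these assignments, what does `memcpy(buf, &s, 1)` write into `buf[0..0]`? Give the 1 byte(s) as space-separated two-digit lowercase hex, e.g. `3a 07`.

tag:2 = 1 → 0x1 << 6 → word 0x40
rsvd:2 = 2 → 0x2 << 4 → word 0x60
id:2 = 0 → 0x0 << 2 → word 0x60
cnt:1 = 0 → 0x0 << 1 → word 0x60
len:1 = 1 → 0x1 << 0 → word 0x61
word = 0x61 → big-endian bytes:
  [0]=0x61

61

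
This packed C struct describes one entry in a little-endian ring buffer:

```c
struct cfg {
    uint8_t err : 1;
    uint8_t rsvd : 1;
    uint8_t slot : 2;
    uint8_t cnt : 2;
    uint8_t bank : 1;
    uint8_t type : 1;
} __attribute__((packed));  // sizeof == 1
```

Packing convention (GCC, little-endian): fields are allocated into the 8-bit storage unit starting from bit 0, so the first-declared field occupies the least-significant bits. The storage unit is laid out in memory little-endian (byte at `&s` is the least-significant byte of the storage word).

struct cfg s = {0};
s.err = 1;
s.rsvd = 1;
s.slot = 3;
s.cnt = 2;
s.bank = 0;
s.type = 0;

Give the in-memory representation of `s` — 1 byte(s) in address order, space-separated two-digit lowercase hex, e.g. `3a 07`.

2f

[0+:1] err=1 & 0x1 = 0x1; word=0x01
[1+:1] rsvd=1 & 0x1 = 0x1; word=0x03
[2+:2] slot=3 & 0x3 = 0x3; word=0x0f
[4+:2] cnt=2 & 0x3 = 0x2; word=0x2f
[6+:1] bank=0 & 0x1 = 0x0; word=0x2f
[7+:1] type=0 & 0x1 = 0x0; word=0x2f
word = 0x2f → little-endian bytes:
  [0]=0x2f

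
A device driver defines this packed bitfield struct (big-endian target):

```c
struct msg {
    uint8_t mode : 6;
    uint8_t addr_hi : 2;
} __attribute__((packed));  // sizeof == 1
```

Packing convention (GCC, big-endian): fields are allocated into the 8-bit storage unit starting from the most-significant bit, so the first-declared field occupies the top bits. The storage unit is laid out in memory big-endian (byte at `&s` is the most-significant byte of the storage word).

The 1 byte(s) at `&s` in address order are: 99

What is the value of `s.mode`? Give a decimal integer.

[0]=0x99 (big-endian) → word 0x99
mode:6 @ bit 2 → (0x99>>2)&0x3f = 0x26  ←
addr_hi:2 @ bit 0 → (0x99>>0)&0x3 = 0x1

38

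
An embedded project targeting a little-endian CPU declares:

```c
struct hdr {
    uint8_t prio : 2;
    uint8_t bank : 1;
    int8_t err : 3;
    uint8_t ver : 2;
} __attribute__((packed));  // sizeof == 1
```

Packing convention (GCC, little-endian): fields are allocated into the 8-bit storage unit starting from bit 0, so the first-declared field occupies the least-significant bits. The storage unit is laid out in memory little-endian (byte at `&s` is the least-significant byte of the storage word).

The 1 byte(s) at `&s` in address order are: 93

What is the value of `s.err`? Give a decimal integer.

[0]=0x93 (little-endian) → word 0x93
prio:2 @ bit 0 → (0x93>>0)&0x3 = 0x3
bank:1 @ bit 2 → (0x93>>2)&0x1 = 0x0
err:3 @ bit 3 → (0x93>>3)&0x7 = 0x2  ←
ver:2 @ bit 6 → (0x93>>6)&0x3 = 0x2
err signed 3b, MSB=0: value = 2

2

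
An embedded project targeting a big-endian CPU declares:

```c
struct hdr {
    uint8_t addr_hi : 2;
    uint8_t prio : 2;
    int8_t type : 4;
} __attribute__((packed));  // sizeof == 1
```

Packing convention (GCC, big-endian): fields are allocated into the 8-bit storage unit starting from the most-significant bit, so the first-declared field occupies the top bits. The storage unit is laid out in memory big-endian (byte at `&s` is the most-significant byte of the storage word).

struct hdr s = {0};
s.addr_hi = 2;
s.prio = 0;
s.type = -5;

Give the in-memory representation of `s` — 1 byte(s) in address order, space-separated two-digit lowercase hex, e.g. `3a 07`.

8b

addr_hi:2 = 2 → 0x2 << 6 → word 0x80
prio:2 = 0 → 0x0 << 4 → word 0x80
type:4 = -5 → 0xb << 0 → word 0x8b
word = 0x8b → big-endian bytes:
  [0]=0x8b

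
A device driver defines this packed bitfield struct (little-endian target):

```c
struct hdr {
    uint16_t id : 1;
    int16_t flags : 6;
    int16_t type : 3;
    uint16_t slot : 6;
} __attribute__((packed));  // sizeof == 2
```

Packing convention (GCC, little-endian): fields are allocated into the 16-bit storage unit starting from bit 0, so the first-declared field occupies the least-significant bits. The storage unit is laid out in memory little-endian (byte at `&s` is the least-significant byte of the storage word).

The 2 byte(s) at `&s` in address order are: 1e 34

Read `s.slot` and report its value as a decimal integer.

[0]=0x1e [1]=0x34 (little-endian) → word 0x341e
id [0+:1] = (word>>0) & 0x1 = 0
flags [1+:6] = (word>>1) & 0x3f = 15
type [7+:3] = (word>>7) & 0x7 = 0
slot [10+:6] = (word>>10) & 0x3f = 13  ←

13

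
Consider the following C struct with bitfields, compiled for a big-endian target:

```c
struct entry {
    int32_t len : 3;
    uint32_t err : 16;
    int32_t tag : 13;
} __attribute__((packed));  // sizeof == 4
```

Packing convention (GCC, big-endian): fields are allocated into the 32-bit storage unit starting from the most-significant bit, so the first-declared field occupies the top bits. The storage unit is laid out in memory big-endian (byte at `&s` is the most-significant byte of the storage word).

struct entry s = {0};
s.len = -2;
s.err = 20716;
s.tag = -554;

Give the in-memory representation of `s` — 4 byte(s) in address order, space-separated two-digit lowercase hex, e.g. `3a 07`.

ca 1d 9d d6

len:3 = -2 → 0x6 << 29 → word 0xc0000000
err:16 = 20716 → 0x50ec << 13 → word 0xca1d8000
tag:13 = -554 → 0x1dd6 << 0 → word 0xca1d9dd6
word = 0xca1d9dd6 → big-endian bytes:
  [0]=0xca  [1]=0x1d  [2]=0x9d  [3]=0xd6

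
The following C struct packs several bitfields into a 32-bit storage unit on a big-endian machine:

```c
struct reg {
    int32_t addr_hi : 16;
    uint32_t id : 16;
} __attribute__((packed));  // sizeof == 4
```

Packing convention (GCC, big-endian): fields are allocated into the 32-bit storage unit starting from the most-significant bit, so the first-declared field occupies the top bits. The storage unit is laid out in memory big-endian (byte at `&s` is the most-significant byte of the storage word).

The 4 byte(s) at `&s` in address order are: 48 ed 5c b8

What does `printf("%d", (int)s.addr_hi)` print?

18669

[0]=0x48 [1]=0xed [2]=0x5c [3]=0xb8 (big-endian) → word 0x48ed5cb8
addr_hi:16 @ bit 16 → (0x48ed5cb8>>16)&0xffff = 0x48ed  ←
id:16 @ bit 0 → (0x48ed5cb8>>0)&0xffff = 0x5cb8
addr_hi signed 16b, MSB=0: value = 18669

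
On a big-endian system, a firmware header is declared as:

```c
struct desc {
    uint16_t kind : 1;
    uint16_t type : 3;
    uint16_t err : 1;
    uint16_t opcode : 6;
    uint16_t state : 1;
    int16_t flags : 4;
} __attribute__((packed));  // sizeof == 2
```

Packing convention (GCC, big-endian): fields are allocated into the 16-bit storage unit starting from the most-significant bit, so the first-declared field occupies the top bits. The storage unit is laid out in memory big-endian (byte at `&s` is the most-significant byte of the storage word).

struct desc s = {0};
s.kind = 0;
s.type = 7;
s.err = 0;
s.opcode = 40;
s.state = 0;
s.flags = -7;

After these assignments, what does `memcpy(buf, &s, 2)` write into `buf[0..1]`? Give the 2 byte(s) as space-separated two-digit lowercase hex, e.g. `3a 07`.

75 09

kind (1b) val=0 bits=0x0 at bit 15: 0x0000
type (3b) val=7 bits=0x7 at bit 12: 0x7000
err (1b) val=0 bits=0x0 at bit 11: 0x7000
opcode (6b) val=40 bits=0x28 at bit 5: 0x7500
state (1b) val=0 bits=0x0 at bit 4: 0x7500
flags (4b) val=-7 bits=0x9 at bit 0: 0x7509
word = 0x7509 → big-endian bytes:
  [0]=0x75  [1]=0x09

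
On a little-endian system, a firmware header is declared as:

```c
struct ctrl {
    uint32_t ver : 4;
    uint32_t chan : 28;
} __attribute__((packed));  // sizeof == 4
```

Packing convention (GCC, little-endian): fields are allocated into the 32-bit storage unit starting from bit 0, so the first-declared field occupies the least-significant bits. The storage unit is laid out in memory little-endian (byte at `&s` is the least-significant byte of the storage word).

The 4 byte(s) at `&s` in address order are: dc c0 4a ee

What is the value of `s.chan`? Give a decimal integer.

249867277

[0]=0xdc [1]=0xc0 [2]=0x4a [3]=0xee (little-endian) → word 0xee4ac0dc
ver [0+:4] = (word>>0) & 0xf = 12
chan [4+:28] = (word>>4) & 0xfffffff = 249867277  ←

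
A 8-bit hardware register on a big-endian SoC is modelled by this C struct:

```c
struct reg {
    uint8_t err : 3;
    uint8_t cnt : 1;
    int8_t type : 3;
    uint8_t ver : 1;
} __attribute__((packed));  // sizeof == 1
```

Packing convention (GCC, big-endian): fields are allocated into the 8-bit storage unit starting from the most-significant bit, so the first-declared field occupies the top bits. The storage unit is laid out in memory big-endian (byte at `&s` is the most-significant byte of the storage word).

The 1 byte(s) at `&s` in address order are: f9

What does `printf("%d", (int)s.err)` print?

7

[0]=0xf9 (big-endian) → word 0xf9
err:3 @ bit 5 → (0xf9>>5)&0x7 = 0x7  ←
cnt:1 @ bit 4 → (0xf9>>4)&0x1 = 0x1
type:3 @ bit 1 → (0xf9>>1)&0x7 = 0x4
ver:1 @ bit 0 → (0xf9>>0)&0x1 = 0x1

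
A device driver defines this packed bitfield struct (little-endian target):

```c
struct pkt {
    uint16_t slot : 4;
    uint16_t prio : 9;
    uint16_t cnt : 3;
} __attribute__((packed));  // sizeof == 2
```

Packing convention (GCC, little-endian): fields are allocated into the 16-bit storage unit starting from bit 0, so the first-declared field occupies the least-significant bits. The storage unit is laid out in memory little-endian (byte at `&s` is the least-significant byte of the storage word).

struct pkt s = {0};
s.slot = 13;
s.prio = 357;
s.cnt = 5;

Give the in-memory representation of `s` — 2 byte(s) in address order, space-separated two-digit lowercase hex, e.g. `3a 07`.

5d b6

slot (4b) val=13 bits=0xd at bit 0: 0x000d
prio (9b) val=357 bits=0x165 at bit 4: 0x165d
cnt (3b) val=5 bits=0x5 at bit 13: 0xb65d
word = 0xb65d → little-endian bytes:
  [0]=0x5d  [1]=0xb6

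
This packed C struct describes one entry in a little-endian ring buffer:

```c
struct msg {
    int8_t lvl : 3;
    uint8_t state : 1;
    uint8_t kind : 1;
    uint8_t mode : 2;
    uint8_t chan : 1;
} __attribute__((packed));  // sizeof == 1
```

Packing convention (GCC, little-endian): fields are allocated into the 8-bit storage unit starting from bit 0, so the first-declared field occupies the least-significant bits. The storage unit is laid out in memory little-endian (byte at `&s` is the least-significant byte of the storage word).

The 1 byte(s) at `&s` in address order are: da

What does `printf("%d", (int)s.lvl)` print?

[0]=0xda (little-endian) → word 0xda
lvl [0+:3] = (word>>0) & 0x7 = 2  ←
state [3+:1] = (word>>3) & 0x1 = 1
kind [4+:1] = (word>>4) & 0x1 = 1
mode [5+:2] = (word>>5) & 0x3 = 2
chan [7+:1] = (word>>7) & 0x1 = 1
lvl signed 3b, MSB=0: value = 2

2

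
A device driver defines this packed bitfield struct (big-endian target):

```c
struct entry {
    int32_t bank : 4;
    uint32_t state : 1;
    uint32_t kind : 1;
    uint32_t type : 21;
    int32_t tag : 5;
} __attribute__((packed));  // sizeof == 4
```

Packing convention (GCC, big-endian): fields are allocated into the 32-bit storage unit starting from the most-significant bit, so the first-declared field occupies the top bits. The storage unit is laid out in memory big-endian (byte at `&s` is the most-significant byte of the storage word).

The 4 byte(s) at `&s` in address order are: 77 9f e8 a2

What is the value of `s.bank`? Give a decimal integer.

7

[0]=0x77 [1]=0x9f [2]=0xe8 [3]=0xa2 (big-endian) → word 0x779fe8a2
bank:4 @ bit 28 → (0x779fe8a2>>28)&0xf = 0x7  ←
state:1 @ bit 27 → (0x779fe8a2>>27)&0x1 = 0x0
kind:1 @ bit 26 → (0x779fe8a2>>26)&0x1 = 0x1
type:21 @ bit 5 → (0x779fe8a2>>5)&0x1fffff = 0x1cff45
tag:5 @ bit 0 → (0x779fe8a2>>0)&0x1f = 0x2
bank signed 4b, MSB=0: value = 7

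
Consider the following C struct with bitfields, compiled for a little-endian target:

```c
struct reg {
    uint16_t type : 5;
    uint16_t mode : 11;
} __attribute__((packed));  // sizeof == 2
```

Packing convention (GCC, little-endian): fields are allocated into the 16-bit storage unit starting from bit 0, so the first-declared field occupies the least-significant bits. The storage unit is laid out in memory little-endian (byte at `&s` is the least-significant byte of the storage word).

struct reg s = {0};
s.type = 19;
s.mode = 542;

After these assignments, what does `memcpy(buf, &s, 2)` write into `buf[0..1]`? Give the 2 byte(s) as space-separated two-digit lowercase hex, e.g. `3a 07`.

type:5 = 19 → 0x13 << 0 → word 0x0013
mode:11 = 542 → 0x21e << 5 → word 0x43d3
word = 0x43d3 → little-endian bytes:
  [0]=0xd3  [1]=0x43

d3 43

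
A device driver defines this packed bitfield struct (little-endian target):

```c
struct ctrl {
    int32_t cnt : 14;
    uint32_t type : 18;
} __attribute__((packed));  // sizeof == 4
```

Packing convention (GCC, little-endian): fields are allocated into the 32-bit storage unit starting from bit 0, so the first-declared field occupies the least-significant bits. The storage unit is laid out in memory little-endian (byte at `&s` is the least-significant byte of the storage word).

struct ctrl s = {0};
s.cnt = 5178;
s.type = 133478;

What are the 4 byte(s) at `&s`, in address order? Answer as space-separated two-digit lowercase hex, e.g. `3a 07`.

cnt (14b) val=5178 bits=0x143a at bit 0: 0x0000143a
type (18b) val=133478 bits=0x20966 at bit 14: 0x8259943a
word = 0x8259943a → little-endian bytes:
  [0]=0x3a  [1]=0x94  [2]=0x59  [3]=0x82

3a 94 59 82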